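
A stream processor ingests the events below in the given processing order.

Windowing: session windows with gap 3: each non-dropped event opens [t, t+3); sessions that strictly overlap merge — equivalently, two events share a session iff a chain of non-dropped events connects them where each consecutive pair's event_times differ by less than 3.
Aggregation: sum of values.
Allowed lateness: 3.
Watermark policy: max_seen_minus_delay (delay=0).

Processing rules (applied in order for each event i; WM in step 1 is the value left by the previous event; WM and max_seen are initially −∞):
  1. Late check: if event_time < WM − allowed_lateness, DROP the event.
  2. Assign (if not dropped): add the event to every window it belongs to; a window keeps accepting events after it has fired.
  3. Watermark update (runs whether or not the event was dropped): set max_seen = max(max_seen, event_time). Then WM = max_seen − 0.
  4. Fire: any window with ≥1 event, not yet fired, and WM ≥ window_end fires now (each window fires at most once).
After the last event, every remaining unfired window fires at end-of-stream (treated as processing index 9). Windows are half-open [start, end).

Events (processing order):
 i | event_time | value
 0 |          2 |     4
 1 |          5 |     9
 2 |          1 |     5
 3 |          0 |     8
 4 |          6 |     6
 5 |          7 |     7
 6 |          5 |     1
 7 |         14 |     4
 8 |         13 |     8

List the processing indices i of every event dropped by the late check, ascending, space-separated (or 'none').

2 3

i=0 t=2 v=4: → [2,5); WM=2
i=1 t=5 v=9: → [5,8); WM=5
i=2 t=1 v=5: DROP (t<5-3); WM=5
i=3 t=0 v=8: DROP (t<5-3); WM=5
i=4 t=6 v=6: → [5,9); WM=6
i=5 t=7 v=7: → [5,10); WM=7
i=6 t=5 v=1: → [5,10); WM=7
i=7 t=14 v=4: → [14,17); WM=14
i=8 t=13 v=8: → [13,17); WM=14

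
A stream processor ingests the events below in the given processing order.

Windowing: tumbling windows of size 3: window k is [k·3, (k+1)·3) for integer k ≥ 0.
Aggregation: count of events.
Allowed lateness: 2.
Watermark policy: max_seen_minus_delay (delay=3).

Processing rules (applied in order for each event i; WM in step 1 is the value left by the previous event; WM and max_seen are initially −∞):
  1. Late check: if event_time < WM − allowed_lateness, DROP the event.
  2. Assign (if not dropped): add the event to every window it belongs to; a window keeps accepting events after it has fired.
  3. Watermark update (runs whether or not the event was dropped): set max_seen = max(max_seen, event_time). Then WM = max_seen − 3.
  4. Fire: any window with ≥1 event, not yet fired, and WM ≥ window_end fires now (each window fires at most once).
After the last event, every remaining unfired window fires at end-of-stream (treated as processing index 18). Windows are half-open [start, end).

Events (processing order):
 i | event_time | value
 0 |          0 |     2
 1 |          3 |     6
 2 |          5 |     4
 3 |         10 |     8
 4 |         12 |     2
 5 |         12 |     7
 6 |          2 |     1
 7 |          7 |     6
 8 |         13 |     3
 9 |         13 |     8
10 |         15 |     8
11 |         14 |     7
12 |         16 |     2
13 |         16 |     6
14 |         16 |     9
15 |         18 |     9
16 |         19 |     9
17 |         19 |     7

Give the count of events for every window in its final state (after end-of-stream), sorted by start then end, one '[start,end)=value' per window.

[0,3)=1 [3,6)=2 [6,9)=1 [9,12)=1 [12,15)=5 [15,18)=4 [18,21)=3

i=0 t=0 v=2: → [0,3); WM=-3
i=1 t=3 v=6: → [3,6); WM=0
i=2 t=5 v=4: → [3,6); WM=2
i=3 t=10 v=8: → [9,12); WM=7; [0,3) fires=1 [3,6) fires=2
i=4 t=12 v=2: → [12,15); WM=9
i=5 t=12 v=7: → [12,15); WM=9
i=6 t=2 v=1: DROP (t<9-2); WM=9
i=7 t=7 v=6: → [6,9); WM=9; [6,9) fires=1
i=8 t=13 v=3: → [12,15); WM=10
i=9 t=13 v=8: → [12,15); WM=10
i=10 t=15 v=8: → [15,18); WM=12; [9,12) fires=1
i=11 t=14 v=7: → [12,15); WM=12
i=12 t=16 v=2: → [15,18); WM=13
i=13 t=16 v=6: → [15,18); WM=13
i=14 t=16 v=9: → [15,18); WM=13
i=15 t=18 v=9: → [18,21); WM=15; [12,15) fires=5
i=16 t=19 v=9: → [18,21); WM=16
i=17 t=19 v=7: → [18,21); WM=16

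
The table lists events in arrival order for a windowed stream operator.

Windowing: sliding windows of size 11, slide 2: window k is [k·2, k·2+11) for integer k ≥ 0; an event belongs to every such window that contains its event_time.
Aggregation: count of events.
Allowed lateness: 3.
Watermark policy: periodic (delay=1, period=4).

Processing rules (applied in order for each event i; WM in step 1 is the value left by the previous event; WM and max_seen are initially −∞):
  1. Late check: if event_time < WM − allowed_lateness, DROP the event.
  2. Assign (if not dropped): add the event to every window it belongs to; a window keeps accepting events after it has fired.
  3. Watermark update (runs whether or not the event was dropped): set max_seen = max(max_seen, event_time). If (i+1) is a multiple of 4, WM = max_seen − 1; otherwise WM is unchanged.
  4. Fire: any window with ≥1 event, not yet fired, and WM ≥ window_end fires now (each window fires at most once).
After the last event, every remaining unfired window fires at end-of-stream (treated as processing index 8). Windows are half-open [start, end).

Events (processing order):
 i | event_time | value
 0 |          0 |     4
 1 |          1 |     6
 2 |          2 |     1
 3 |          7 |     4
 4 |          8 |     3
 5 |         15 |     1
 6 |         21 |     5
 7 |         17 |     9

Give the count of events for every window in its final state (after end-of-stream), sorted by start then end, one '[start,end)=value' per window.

[0,11)=5 [2,13)=3 [4,15)=2 [6,17)=3 [8,19)=3 [10,21)=2 [12,23)=3 [14,25)=3 [16,27)=2 [18,29)=1 [20,31)=1

i=0 t=0 v=4: → [0,11); WM=−∞
i=1 t=1 v=6: → [0,11); WM=−∞
i=2 t=2 v=1: → [2,13),[0,11); WM=−∞
i=3 t=7 v=4: → [6,17),[4,15),[2,13),[0,11); WM=6
i=4 t=8 v=3: → [8,19),[6,17),[4,15),[2,13),[0,11); WM=6
i=5 t=15 v=1: → [14,25),[12,23),[10,21),[8,19),[6,17); WM=6
i=6 t=21 v=5: → [20,31),[18,29),[16,27),[14,25),[12,23); WM=6
i=7 t=17 v=9: → [16,27),[14,25),[12,23),[10,21),[8,19); WM=20; [0,11) fires=5 [2,13) fires=3 [4,15) fires=2 [6,17) fires=3 [8,19) fires=3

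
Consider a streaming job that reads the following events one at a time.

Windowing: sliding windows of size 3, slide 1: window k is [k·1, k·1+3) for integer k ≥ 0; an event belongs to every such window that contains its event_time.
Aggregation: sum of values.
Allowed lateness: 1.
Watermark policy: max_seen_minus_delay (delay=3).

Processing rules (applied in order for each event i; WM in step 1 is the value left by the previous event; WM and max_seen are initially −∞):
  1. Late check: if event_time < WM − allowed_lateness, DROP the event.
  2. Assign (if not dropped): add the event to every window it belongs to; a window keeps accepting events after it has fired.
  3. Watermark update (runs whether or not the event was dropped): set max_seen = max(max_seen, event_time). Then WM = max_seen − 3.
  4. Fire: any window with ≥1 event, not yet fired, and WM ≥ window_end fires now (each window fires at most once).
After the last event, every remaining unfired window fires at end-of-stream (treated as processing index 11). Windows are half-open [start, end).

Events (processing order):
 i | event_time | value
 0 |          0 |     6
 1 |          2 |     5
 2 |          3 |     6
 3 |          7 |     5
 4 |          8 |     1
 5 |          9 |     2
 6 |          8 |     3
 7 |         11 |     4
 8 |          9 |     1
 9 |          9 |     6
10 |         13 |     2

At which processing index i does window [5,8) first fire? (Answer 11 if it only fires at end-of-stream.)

7

i=0 t=0 v=6: → [0,3); WM=-3
i=1 t=2 v=5: → [2,5),[1,4),[0,3); WM=-1
i=2 t=3 v=6: → [3,6),[2,5),[1,4); WM=0
i=3 t=7 v=5: → [7,10),[6,9),[5,8); WM=4; [0,3) fires=11 [1,4) fires=11
i=4 t=8 v=1: → [8,11),[7,10),[6,9); WM=5; [2,5) fires=11
i=5 t=9 v=2: → [9,12),[8,11),[7,10); WM=6; [3,6) fires=6
i=6 t=8 v=3: → [8,11),[7,10),[6,9); WM=6
i=7 t=11 v=4: → [11,14),[10,13),[9,12); WM=8; [5,8) fires=5
i=8 t=9 v=1: → [9,12),[8,11),[7,10); WM=8
i=9 t=9 v=6: → [9,12),[8,11),[7,10); WM=8
i=10 t=13 v=2: → [13,16),[12,15),[11,14); WM=10; [6,9) fires=9 [7,10) fires=18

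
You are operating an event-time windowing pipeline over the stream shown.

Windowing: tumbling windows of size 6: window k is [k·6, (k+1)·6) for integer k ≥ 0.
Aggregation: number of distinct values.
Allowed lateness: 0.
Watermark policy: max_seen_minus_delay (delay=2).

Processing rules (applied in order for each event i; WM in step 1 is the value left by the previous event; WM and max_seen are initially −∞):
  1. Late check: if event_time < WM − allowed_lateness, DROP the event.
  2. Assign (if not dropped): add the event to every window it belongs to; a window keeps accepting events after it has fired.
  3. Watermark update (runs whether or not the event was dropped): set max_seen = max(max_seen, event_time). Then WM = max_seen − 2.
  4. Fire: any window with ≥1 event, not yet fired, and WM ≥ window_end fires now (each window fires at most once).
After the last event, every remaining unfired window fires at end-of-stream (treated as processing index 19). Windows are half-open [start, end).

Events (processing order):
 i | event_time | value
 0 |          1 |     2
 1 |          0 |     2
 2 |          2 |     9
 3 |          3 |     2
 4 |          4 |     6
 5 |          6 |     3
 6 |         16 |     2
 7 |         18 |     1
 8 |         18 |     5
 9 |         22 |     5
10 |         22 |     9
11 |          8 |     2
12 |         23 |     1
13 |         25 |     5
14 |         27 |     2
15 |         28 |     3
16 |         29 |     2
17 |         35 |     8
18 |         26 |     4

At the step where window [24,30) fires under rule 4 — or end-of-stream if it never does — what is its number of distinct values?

3

i=0 t=1 v=2: → [0,6); WM=-1
i=1 t=0 v=2: → [0,6); WM=-1
i=2 t=2 v=9: → [0,6); WM=0
i=3 t=3 v=2: → [0,6); WM=1
i=4 t=4 v=6: → [0,6); WM=2
i=5 t=6 v=3: → [6,12); WM=4
i=6 t=16 v=2: → [12,18); WM=14; [0,6) fires=3 [6,12) fires=1
i=7 t=18 v=1: → [18,24); WM=16
i=8 t=18 v=5: → [18,24); WM=16
i=9 t=22 v=5: → [18,24); WM=20; [12,18) fires=1
i=10 t=22 v=9: → [18,24); WM=20
i=11 t=8 v=2: DROP (t<20-0); WM=20
i=12 t=23 v=1: → [18,24); WM=21
i=13 t=25 v=5: → [24,30); WM=23
i=14 t=27 v=2: → [24,30); WM=25; [18,24) fires=3
i=15 t=28 v=3: → [24,30); WM=26
i=16 t=29 v=2: → [24,30); WM=27
i=17 t=35 v=8: → [30,36); WM=33; [24,30) fires=3
i=18 t=26 v=4: DROP (t<33-0); WM=33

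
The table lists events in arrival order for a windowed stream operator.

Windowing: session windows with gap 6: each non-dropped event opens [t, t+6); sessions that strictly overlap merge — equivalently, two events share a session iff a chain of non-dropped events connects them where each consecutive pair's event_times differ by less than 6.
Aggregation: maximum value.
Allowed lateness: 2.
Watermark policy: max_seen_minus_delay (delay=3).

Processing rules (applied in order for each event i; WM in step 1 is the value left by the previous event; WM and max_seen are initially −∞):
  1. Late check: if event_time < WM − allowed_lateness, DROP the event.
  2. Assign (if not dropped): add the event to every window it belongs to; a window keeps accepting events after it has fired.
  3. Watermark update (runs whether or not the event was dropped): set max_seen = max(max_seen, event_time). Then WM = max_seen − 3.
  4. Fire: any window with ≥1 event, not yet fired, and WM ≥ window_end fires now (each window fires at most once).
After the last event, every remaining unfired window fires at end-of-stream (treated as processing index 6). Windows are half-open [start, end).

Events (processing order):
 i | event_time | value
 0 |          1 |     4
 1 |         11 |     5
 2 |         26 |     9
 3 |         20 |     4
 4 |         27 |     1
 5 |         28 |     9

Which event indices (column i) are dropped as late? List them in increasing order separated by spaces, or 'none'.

i=0 t=1 v=4: → [1,7); WM=-2
i=1 t=11 v=5: → [11,17); WM=8
i=2 t=26 v=9: → [26,32); WM=23
i=3 t=20 v=4: DROP (t<23-2); WM=23
i=4 t=27 v=1: → [26,33); WM=24
i=5 t=28 v=9: → [26,34); WM=25

3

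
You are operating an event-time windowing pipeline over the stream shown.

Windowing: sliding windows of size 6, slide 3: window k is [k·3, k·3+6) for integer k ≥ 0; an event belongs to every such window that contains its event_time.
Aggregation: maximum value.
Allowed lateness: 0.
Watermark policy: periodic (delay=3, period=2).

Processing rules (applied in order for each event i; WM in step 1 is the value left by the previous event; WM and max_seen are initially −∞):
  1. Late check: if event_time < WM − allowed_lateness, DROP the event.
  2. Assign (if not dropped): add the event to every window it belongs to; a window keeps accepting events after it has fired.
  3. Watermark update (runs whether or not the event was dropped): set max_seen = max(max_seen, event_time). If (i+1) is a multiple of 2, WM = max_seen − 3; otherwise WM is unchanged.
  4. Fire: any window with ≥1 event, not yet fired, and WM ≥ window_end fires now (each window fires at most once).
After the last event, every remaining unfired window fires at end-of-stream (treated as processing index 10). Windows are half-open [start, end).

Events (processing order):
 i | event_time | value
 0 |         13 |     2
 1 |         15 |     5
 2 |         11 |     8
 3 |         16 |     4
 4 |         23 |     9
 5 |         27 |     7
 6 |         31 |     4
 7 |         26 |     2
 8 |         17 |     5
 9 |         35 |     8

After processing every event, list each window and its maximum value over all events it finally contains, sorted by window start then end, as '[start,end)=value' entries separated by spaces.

i=0 t=13 v=2: → [12,18),[9,15); WM=−∞
i=1 t=15 v=5: → [15,21),[12,18); WM=12
i=2 t=11 v=8: DROP (t<12-0); WM=12
i=3 t=16 v=4: → [15,21),[12,18); WM=13
i=4 t=23 v=9: → [21,27),[18,24); WM=13
i=5 t=27 v=7: → [27,33),[24,30); WM=24; [9,15) fires=2 [12,18) fires=5 [15,21) fires=5 [18,24) fires=9
i=6 t=31 v=4: → [30,36),[27,33); WM=24
i=7 t=26 v=2: → [24,30),[21,27); WM=28; [21,27) fires=9
i=8 t=17 v=5: DROP (t<28-0); WM=28
i=9 t=35 v=8: → [33,39),[30,36); WM=32; [24,30) fires=7

[9,15)=2 [12,18)=5 [15,21)=5 [18,24)=9 [21,27)=9 [24,30)=7 [27,33)=7 [30,36)=8 [33,39)=8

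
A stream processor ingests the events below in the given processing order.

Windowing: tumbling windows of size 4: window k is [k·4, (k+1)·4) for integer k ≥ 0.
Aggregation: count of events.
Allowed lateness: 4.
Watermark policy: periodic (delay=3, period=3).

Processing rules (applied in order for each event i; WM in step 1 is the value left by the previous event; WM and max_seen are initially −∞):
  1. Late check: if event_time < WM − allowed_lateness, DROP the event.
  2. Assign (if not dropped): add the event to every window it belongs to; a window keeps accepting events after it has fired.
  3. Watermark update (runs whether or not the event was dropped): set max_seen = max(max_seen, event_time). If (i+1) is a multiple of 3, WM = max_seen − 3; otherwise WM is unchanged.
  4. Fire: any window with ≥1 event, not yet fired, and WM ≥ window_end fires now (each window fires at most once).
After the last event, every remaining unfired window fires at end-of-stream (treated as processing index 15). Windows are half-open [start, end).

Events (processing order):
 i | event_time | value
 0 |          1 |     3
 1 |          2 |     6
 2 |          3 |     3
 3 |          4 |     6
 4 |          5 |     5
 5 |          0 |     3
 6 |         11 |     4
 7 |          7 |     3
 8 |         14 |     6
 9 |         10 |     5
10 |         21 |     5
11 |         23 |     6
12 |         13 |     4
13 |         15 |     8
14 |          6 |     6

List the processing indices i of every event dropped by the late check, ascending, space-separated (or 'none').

12 13 14

i=0 t=1 v=3: → [0,4); WM=−∞
i=1 t=2 v=6: → [0,4); WM=−∞
i=2 t=3 v=3: → [0,4); WM=0
i=3 t=4 v=6: → [4,8); WM=0
i=4 t=5 v=5: → [4,8); WM=0
i=5 t=0 v=3: → [0,4); WM=2
i=6 t=11 v=4: → [8,12); WM=2
i=7 t=7 v=3: → [4,8); WM=2
i=8 t=14 v=6: → [12,16); WM=11; [0,4) fires=4 [4,8) fires=3
i=9 t=10 v=5: → [8,12); WM=11
i=10 t=21 v=5: → [20,24); WM=11
i=11 t=23 v=6: → [20,24); WM=20; [8,12) fires=2 [12,16) fires=1
i=12 t=13 v=4: DROP (t<20-4); WM=20
i=13 t=15 v=8: DROP (t<20-4); WM=20
i=14 t=6 v=6: DROP (t<20-4); WM=20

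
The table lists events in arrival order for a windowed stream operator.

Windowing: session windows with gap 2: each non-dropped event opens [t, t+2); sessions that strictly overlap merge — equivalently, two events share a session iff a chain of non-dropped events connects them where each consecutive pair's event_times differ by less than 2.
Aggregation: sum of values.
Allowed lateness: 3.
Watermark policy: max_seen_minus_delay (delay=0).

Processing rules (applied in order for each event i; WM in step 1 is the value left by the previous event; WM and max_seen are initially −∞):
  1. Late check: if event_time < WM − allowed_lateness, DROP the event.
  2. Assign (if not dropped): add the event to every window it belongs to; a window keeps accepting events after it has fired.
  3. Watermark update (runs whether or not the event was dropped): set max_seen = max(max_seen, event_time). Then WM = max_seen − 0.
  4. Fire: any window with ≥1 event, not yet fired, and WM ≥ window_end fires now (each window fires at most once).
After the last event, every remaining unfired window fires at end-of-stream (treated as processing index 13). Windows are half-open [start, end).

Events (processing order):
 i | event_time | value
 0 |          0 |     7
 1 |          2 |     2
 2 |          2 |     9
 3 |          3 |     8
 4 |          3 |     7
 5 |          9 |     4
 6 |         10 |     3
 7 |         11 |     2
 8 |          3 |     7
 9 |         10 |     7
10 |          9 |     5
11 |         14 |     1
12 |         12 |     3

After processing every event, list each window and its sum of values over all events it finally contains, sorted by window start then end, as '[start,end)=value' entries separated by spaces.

i=0 t=0 v=7: → [0,2); WM=0
i=1 t=2 v=2: → [2,4); WM=2
i=2 t=2 v=9: → [2,4); WM=2
i=3 t=3 v=8: → [2,5); WM=3
i=4 t=3 v=7: → [2,5); WM=3
i=5 t=9 v=4: → [9,11); WM=9
i=6 t=10 v=3: → [9,12); WM=10
i=7 t=11 v=2: → [9,13); WM=11
i=8 t=3 v=7: DROP (t<11-3); WM=11
i=9 t=10 v=7: → [9,13); WM=11
i=10 t=9 v=5: → [9,13); WM=11
i=11 t=14 v=1: → [14,16); WM=14
i=12 t=12 v=3: → [9,14); WM=14

[0,2)=7 [2,5)=26 [9,14)=24 [14,16)=1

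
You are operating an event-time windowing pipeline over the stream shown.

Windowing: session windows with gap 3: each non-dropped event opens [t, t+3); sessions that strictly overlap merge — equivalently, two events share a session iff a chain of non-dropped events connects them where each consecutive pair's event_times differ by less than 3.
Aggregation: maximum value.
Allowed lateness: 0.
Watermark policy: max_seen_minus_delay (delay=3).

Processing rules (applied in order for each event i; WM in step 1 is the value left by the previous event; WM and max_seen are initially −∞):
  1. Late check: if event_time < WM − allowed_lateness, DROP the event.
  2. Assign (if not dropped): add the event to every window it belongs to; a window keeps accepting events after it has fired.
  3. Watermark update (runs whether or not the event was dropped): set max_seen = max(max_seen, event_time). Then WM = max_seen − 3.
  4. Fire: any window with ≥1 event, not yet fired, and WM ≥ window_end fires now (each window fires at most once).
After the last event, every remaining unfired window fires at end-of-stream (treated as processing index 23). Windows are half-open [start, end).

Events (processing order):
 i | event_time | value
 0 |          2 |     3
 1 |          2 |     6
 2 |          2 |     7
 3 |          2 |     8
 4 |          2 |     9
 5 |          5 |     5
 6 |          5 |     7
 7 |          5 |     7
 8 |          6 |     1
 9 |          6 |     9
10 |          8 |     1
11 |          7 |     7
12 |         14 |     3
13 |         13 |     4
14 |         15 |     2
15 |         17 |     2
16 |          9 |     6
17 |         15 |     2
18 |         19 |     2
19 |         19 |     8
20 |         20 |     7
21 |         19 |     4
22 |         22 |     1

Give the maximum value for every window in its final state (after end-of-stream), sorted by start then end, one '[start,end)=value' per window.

[2,5)=9 [5,11)=9 [13,25)=8

i=0 t=2 v=3: → [2,5); WM=-1
i=1 t=2 v=6: → [2,5); WM=-1
i=2 t=2 v=7: → [2,5); WM=-1
i=3 t=2 v=8: → [2,5); WM=-1
i=4 t=2 v=9: → [2,5); WM=-1
i=5 t=5 v=5: → [5,8); WM=2
i=6 t=5 v=7: → [5,8); WM=2
i=7 t=5 v=7: → [5,8); WM=2
i=8 t=6 v=1: → [5,9); WM=3
i=9 t=6 v=9: → [5,9); WM=3
i=10 t=8 v=1: → [5,11); WM=5
i=11 t=7 v=7: → [5,11); WM=5
i=12 t=14 v=3: → [14,17); WM=11
i=13 t=13 v=4: → [13,17); WM=11
i=14 t=15 v=2: → [13,18); WM=12
i=15 t=17 v=2: → [13,20); WM=14
i=16 t=9 v=6: DROP (t<14-0); WM=14
i=17 t=15 v=2: → [13,20); WM=14
i=18 t=19 v=2: → [13,22); WM=16
i=19 t=19 v=8: → [13,22); WM=16
i=20 t=20 v=7: → [13,23); WM=17
i=21 t=19 v=4: → [13,23); WM=17
i=22 t=22 v=1: → [13,25); WM=19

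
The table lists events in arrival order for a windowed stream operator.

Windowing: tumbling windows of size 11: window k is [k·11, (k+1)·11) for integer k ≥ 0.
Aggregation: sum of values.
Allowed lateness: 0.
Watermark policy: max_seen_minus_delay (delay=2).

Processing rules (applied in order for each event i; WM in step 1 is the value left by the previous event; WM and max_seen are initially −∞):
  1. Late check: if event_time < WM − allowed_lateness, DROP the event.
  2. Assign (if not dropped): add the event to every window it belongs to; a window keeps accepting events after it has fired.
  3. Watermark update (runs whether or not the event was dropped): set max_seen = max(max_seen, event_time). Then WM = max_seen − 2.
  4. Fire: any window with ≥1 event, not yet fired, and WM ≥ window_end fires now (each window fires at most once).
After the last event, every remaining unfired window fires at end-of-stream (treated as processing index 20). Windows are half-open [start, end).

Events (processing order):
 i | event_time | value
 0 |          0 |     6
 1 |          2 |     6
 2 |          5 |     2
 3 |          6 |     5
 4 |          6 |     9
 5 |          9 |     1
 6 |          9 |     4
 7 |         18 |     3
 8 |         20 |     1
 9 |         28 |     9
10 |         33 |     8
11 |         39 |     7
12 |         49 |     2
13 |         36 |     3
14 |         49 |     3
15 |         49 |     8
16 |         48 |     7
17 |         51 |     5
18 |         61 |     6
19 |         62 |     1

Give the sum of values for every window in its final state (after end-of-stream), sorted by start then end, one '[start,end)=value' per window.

[0,11)=33 [11,22)=4 [22,33)=9 [33,44)=15 [44,55)=25 [55,66)=7

i=0 t=0 v=6: → [0,11); WM=-2
i=1 t=2 v=6: → [0,11); WM=0
i=2 t=5 v=2: → [0,11); WM=3
i=3 t=6 v=5: → [0,11); WM=4
i=4 t=6 v=9: → [0,11); WM=4
i=5 t=9 v=1: → [0,11); WM=7
i=6 t=9 v=4: → [0,11); WM=7
i=7 t=18 v=3: → [11,22); WM=16; [0,11) fires=33
i=8 t=20 v=1: → [11,22); WM=18
i=9 t=28 v=9: → [22,33); WM=26; [11,22) fires=4
i=10 t=33 v=8: → [33,44); WM=31
i=11 t=39 v=7: → [33,44); WM=37; [22,33) fires=9
i=12 t=49 v=2: → [44,55); WM=47; [33,44) fires=15
i=13 t=36 v=3: DROP (t<47-0); WM=47
i=14 t=49 v=3: → [44,55); WM=47
i=15 t=49 v=8: → [44,55); WM=47
i=16 t=48 v=7: → [44,55); WM=47
i=17 t=51 v=5: → [44,55); WM=49
i=18 t=61 v=6: → [55,66); WM=59; [44,55) fires=25
i=19 t=62 v=1: → [55,66); WM=60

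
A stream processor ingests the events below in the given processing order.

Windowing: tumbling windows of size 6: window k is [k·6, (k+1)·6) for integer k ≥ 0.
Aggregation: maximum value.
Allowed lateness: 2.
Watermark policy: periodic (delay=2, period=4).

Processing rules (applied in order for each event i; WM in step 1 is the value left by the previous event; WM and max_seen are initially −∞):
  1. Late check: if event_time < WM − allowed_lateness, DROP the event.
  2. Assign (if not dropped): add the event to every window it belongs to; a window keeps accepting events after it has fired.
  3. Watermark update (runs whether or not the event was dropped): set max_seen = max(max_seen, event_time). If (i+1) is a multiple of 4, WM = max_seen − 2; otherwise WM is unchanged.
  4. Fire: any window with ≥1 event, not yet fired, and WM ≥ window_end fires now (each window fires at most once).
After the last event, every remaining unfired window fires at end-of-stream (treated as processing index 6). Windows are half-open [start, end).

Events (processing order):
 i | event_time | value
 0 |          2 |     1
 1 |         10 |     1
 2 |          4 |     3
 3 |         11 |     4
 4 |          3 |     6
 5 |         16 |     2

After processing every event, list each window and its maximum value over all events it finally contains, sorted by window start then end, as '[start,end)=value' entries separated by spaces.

[0,6)=3 [6,12)=4 [12,18)=2

i=0 t=2 v=1: → [0,6); WM=−∞
i=1 t=10 v=1: → [6,12); WM=−∞
i=2 t=4 v=3: → [0,6); WM=−∞
i=3 t=11 v=4: → [6,12); WM=9; [0,6) fires=3
i=4 t=3 v=6: DROP (t<9-2); WM=9
i=5 t=16 v=2: → [12,18); WM=9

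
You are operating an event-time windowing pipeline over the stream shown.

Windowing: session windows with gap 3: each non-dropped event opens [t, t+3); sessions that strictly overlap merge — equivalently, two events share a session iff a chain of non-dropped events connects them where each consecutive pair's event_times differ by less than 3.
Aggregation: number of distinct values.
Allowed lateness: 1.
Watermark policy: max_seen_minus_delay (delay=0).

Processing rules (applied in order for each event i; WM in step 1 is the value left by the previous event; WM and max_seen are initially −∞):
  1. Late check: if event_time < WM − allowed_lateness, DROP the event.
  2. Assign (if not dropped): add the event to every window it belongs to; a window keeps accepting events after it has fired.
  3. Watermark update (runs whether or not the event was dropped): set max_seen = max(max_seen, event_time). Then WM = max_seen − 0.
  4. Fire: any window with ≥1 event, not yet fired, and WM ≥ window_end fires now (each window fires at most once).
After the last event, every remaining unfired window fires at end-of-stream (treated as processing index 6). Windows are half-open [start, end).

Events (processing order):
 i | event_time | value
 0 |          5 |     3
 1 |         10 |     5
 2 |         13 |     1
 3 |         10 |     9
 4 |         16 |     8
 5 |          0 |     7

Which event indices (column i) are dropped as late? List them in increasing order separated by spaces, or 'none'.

3 5

i=0 t=5 v=3: → [5,8); WM=5
i=1 t=10 v=5: → [10,13); WM=10
i=2 t=13 v=1: → [13,16); WM=13
i=3 t=10 v=9: DROP (t<13-1); WM=13
i=4 t=16 v=8: → [16,19); WM=16
i=5 t=0 v=7: DROP (t<16-1); WM=16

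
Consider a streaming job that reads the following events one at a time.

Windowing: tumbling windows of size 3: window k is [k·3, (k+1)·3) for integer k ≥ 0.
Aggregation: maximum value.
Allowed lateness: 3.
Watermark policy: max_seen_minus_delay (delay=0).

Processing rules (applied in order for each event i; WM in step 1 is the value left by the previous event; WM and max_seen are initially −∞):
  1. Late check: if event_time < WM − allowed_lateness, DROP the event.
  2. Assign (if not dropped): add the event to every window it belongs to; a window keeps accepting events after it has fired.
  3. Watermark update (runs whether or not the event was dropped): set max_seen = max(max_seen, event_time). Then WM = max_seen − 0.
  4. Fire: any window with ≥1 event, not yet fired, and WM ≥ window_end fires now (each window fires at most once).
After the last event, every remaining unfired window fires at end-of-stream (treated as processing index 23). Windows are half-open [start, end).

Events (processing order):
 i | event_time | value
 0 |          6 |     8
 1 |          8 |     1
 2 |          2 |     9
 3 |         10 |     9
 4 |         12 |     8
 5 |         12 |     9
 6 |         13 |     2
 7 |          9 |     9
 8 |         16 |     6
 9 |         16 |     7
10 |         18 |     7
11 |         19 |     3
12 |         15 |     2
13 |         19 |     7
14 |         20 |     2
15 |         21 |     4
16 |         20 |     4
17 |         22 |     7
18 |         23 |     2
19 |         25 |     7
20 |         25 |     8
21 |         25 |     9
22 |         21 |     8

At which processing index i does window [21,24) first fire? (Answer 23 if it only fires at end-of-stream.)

19

i=0 t=6 v=8: → [6,9); WM=6
i=1 t=8 v=1: → [6,9); WM=8
i=2 t=2 v=9: DROP (t<8-3); WM=8
i=3 t=10 v=9: → [9,12); WM=10; [6,9) fires=8
i=4 t=12 v=8: → [12,15); WM=12; [9,12) fires=9
i=5 t=12 v=9: → [12,15); WM=12
i=6 t=13 v=2: → [12,15); WM=13
i=7 t=9 v=9: DROP (t<13-3); WM=13
i=8 t=16 v=6: → [15,18); WM=16; [12,15) fires=9
i=9 t=16 v=7: → [15,18); WM=16
i=10 t=18 v=7: → [18,21); WM=18; [15,18) fires=7
i=11 t=19 v=3: → [18,21); WM=19
i=12 t=15 v=2: DROP (t<19-3); WM=19
i=13 t=19 v=7: → [18,21); WM=19
i=14 t=20 v=2: → [18,21); WM=20
i=15 t=21 v=4: → [21,24); WM=21; [18,21) fires=7
i=16 t=20 v=4: → [18,21); WM=21
i=17 t=22 v=7: → [21,24); WM=22
i=18 t=23 v=2: → [21,24); WM=23
i=19 t=25 v=7: → [24,27); WM=25; [21,24) fires=7
i=20 t=25 v=8: → [24,27); WM=25
i=21 t=25 v=9: → [24,27); WM=25
i=22 t=21 v=8: DROP (t<25-3); WM=25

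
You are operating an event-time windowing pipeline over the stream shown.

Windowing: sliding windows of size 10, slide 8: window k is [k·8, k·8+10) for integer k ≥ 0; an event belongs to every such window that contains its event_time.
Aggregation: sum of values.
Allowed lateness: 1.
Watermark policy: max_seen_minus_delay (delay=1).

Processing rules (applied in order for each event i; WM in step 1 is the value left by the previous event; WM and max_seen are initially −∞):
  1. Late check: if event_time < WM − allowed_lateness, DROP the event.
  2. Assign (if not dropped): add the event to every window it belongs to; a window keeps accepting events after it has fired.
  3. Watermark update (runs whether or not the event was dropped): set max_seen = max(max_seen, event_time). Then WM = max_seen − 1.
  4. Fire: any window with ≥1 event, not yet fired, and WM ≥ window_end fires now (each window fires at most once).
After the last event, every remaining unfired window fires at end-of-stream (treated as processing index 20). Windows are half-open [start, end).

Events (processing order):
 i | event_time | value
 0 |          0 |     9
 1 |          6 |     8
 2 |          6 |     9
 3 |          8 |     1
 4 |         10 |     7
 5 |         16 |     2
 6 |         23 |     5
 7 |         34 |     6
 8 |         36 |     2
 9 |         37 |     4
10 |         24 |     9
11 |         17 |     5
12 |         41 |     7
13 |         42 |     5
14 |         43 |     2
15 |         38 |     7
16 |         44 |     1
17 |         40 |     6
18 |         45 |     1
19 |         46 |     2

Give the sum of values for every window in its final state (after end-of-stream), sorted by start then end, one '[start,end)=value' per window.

i=0 t=0 v=9: → [0,10); WM=-1
i=1 t=6 v=8: → [0,10); WM=5
i=2 t=6 v=9: → [0,10); WM=5
i=3 t=8 v=1: → [8,18),[0,10); WM=7
i=4 t=10 v=7: → [8,18); WM=9
i=5 t=16 v=2: → [16,26),[8,18); WM=15; [0,10) fires=27
i=6 t=23 v=5: → [16,26); WM=22; [8,18) fires=10
i=7 t=34 v=6: → [32,42); WM=33; [16,26) fires=7
i=8 t=36 v=2: → [32,42); WM=35
i=9 t=37 v=4: → [32,42); WM=36
i=10 t=24 v=9: DROP (t<36-1); WM=36
i=11 t=17 v=5: DROP (t<36-1); WM=36
i=12 t=41 v=7: → [40,50),[32,42); WM=40
i=13 t=42 v=5: → [40,50); WM=41
i=14 t=43 v=2: → [40,50); WM=42; [32,42) fires=19
i=15 t=38 v=7: DROP (t<42-1); WM=42
i=16 t=44 v=1: → [40,50); WM=43
i=17 t=40 v=6: DROP (t<43-1); WM=43
i=18 t=45 v=1: → [40,50); WM=44
i=19 t=46 v=2: → [40,50); WM=45

[0,10)=27 [8,18)=10 [16,26)=7 [32,42)=19 [40,50)=18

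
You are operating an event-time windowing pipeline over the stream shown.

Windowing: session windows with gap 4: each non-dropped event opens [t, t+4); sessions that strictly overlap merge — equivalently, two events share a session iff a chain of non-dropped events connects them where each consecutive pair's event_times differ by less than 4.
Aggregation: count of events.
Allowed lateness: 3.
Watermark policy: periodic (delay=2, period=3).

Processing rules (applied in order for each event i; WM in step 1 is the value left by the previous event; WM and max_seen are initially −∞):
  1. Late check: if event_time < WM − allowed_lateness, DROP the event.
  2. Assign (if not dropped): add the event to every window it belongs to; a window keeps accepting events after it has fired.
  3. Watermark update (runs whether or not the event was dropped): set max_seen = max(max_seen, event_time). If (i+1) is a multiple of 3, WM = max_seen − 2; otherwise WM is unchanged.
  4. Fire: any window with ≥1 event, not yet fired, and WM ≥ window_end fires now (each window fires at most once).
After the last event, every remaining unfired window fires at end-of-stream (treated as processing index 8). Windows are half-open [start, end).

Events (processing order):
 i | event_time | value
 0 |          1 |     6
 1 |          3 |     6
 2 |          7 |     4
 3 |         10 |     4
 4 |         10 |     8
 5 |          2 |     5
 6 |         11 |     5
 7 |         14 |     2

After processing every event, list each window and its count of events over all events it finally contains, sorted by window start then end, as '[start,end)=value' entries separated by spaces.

[1,7)=3 [7,18)=5

i=0 t=1 v=6: → [1,5); WM=−∞
i=1 t=3 v=6: → [1,7); WM=−∞
i=2 t=7 v=4: → [7,11); WM=5
i=3 t=10 v=4: → [7,14); WM=5
i=4 t=10 v=8: → [7,14); WM=5
i=5 t=2 v=5: → [1,7); WM=8
i=6 t=11 v=5: → [7,15); WM=8
i=7 t=14 v=2: → [7,18); WM=8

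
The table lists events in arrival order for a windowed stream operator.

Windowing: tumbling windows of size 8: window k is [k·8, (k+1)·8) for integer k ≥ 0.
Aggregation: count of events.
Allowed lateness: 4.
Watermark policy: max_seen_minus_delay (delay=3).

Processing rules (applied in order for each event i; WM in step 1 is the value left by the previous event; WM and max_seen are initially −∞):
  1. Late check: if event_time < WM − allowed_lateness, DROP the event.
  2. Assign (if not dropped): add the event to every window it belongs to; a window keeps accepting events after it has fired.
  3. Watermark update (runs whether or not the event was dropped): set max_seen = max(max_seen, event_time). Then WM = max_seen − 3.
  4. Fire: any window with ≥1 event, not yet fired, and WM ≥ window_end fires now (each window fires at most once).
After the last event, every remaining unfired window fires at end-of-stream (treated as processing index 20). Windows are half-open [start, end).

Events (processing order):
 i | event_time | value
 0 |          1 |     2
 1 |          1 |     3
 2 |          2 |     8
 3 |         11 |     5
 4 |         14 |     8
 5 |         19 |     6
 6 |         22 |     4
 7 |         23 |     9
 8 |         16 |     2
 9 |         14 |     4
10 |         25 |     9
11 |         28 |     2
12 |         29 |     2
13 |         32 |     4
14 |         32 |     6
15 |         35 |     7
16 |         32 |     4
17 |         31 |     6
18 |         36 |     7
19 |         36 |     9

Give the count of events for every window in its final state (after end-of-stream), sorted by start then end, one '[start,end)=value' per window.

[0,8)=3 [8,16)=2 [16,24)=4 [24,32)=4 [32,40)=6

i=0 t=1 v=2: → [0,8); WM=-2
i=1 t=1 v=3: → [0,8); WM=-2
i=2 t=2 v=8: → [0,8); WM=-1
i=3 t=11 v=5: → [8,16); WM=8; [0,8) fires=3
i=4 t=14 v=8: → [8,16); WM=11
i=5 t=19 v=6: → [16,24); WM=16; [8,16) fires=2
i=6 t=22 v=4: → [16,24); WM=19
i=7 t=23 v=9: → [16,24); WM=20
i=8 t=16 v=2: → [16,24); WM=20
i=9 t=14 v=4: DROP (t<20-4); WM=20
i=10 t=25 v=9: → [24,32); WM=22
i=11 t=28 v=2: → [24,32); WM=25; [16,24) fires=4
i=12 t=29 v=2: → [24,32); WM=26
i=13 t=32 v=4: → [32,40); WM=29
i=14 t=32 v=6: → [32,40); WM=29
i=15 t=35 v=7: → [32,40); WM=32; [24,32) fires=3
i=16 t=32 v=4: → [32,40); WM=32
i=17 t=31 v=6: → [24,32); WM=32
i=18 t=36 v=7: → [32,40); WM=33
i=19 t=36 v=9: → [32,40); WM=33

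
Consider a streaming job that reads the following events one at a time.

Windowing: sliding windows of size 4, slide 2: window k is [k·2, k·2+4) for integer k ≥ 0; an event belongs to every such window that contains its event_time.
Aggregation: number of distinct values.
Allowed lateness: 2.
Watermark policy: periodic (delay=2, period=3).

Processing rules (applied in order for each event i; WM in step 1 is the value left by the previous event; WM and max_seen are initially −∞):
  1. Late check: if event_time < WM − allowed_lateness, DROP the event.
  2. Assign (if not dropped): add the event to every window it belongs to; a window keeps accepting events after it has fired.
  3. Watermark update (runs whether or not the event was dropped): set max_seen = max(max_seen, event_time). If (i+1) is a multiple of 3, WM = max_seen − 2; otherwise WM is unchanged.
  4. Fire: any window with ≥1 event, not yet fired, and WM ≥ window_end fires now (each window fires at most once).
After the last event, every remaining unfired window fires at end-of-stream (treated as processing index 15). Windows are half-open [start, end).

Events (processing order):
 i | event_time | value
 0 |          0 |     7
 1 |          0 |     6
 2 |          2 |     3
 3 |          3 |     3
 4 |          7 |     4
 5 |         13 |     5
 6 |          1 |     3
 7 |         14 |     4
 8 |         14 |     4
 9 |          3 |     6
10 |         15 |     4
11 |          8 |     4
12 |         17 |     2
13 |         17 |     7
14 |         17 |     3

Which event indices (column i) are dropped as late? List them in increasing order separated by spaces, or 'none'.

i=0 t=0 v=7: → [0,4); WM=−∞
i=1 t=0 v=6: → [0,4); WM=−∞
i=2 t=2 v=3: → [2,6),[0,4); WM=0
i=3 t=3 v=3: → [2,6),[0,4); WM=0
i=4 t=7 v=4: → [6,10),[4,8); WM=0
i=5 t=13 v=5: → [12,16),[10,14); WM=11; [0,4) fires=3 [2,6) fires=1 [4,8) fires=1 [6,10) fires=1
i=6 t=1 v=3: DROP (t<11-2); WM=11
i=7 t=14 v=4: → [14,18),[12,16); WM=11
i=8 t=14 v=4: → [14,18),[12,16); WM=12
i=9 t=3 v=6: DROP (t<12-2); WM=12
i=10 t=15 v=4: → [14,18),[12,16); WM=12
i=11 t=8 v=4: DROP (t<12-2); WM=13
i=12 t=17 v=2: → [16,20),[14,18); WM=13
i=13 t=17 v=7: → [16,20),[14,18); WM=13
i=14 t=17 v=3: → [16,20),[14,18); WM=15; [10,14) fires=1

6 9 11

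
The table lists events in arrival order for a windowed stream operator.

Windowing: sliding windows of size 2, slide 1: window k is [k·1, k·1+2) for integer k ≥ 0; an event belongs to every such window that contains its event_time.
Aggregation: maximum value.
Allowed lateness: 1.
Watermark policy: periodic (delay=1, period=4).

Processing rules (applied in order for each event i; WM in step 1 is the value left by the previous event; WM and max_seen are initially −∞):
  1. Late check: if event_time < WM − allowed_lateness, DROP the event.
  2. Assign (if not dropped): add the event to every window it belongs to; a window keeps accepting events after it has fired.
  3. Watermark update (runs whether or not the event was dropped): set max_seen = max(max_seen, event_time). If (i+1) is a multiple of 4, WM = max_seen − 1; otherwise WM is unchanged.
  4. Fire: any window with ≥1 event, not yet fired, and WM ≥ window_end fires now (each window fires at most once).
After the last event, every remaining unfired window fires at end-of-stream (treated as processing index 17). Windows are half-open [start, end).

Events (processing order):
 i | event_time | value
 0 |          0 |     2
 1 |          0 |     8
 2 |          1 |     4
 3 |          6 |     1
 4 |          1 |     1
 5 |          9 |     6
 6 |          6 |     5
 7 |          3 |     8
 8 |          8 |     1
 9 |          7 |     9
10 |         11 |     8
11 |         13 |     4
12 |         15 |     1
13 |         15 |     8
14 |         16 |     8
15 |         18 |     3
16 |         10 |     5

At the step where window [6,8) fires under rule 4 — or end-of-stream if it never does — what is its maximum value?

5

i=0 t=0 v=2: → [0,2); WM=−∞
i=1 t=0 v=8: → [0,2); WM=−∞
i=2 t=1 v=4: → [1,3),[0,2); WM=−∞
i=3 t=6 v=1: → [6,8),[5,7); WM=5; [0,2) fires=8 [1,3) fires=4
i=4 t=1 v=1: DROP (t<5-1); WM=5
i=5 t=9 v=6: → [9,11),[8,10); WM=5
i=6 t=6 v=5: → [6,8),[5,7); WM=5
i=7 t=3 v=8: DROP (t<5-1); WM=8; [5,7) fires=5 [6,8) fires=5
i=8 t=8 v=1: → [8,10),[7,9); WM=8
i=9 t=7 v=9: → [7,9),[6,8); WM=8
i=10 t=11 v=8: → [11,13),[10,12); WM=8
i=11 t=13 v=4: → [13,15),[12,14); WM=12; [7,9) fires=9 [8,10) fires=6 [9,11) fires=6 [10,12) fires=8
i=12 t=15 v=1: → [15,17),[14,16); WM=12
i=13 t=15 v=8: → [15,17),[14,16); WM=12
i=14 t=16 v=8: → [16,18),[15,17); WM=12
i=15 t=18 v=3: → [18,20),[17,19); WM=17; [11,13) fires=8 [12,14) fires=4 [13,15) fires=4 [14,16) fires=8 [15,17) fires=8
i=16 t=10 v=5: DROP (t<17-1); WM=17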